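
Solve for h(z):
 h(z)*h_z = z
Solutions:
 h(z) = -sqrt(C1 + z^2)
 h(z) = sqrt(C1 + z^2)


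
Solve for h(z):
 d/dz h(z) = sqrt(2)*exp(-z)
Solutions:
 h(z) = C1 - sqrt(2)*exp(-z)


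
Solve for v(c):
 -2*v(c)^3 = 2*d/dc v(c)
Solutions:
 v(c) = -sqrt(2)*sqrt(-1/(C1 - c))/2
 v(c) = sqrt(2)*sqrt(-1/(C1 - c))/2


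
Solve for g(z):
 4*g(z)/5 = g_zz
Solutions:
 g(z) = C1*exp(-2*sqrt(5)*z/5) + C2*exp(2*sqrt(5)*z/5)


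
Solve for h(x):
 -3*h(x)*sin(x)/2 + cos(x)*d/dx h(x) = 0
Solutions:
 h(x) = C1/cos(x)^(3/2)


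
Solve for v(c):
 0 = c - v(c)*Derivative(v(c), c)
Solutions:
 v(c) = -sqrt(C1 + c^2)
 v(c) = sqrt(C1 + c^2)


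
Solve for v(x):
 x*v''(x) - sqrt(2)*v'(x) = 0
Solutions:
 v(x) = C1 + C2*x^(1 + sqrt(2))


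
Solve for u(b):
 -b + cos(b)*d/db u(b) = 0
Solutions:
 u(b) = C1 + Integral(b/cos(b), b)


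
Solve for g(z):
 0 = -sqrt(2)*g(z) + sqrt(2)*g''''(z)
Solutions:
 g(z) = C1*exp(-z) + C2*exp(z) + C3*sin(z) + C4*cos(z)


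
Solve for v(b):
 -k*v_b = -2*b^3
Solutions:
 v(b) = C1 + b^4/(2*k)


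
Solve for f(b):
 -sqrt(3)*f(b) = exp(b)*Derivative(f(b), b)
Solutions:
 f(b) = C1*exp(sqrt(3)*exp(-b))


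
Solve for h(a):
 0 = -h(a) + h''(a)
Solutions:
 h(a) = C1*exp(-a) + C2*exp(a)


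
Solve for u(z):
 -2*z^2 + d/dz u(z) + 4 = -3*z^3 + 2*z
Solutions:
 u(z) = C1 - 3*z^4/4 + 2*z^3/3 + z^2 - 4*z


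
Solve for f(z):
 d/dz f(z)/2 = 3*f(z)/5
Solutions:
 f(z) = C1*exp(6*z/5)


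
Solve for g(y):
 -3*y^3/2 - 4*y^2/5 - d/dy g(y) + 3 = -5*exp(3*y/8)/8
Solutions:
 g(y) = C1 - 3*y^4/8 - 4*y^3/15 + 3*y + 5*exp(3*y/8)/3


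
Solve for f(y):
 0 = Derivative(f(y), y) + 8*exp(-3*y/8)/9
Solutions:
 f(y) = C1 + 64*exp(-3*y/8)/27


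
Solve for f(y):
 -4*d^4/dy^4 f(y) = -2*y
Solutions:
 f(y) = C1 + C2*y + C3*y^2 + C4*y^3 + y^5/240


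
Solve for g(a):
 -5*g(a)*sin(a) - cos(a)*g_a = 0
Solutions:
 g(a) = C1*cos(a)^5


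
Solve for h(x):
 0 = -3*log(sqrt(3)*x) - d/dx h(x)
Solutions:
 h(x) = C1 - 3*x*log(x) - 3*x*log(3)/2 + 3*x


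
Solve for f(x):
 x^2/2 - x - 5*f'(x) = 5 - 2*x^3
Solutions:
 f(x) = C1 + x^4/10 + x^3/30 - x^2/10 - x


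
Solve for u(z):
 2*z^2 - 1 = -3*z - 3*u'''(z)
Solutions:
 u(z) = C1 + C2*z + C3*z^2 - z^5/90 - z^4/24 + z^3/18


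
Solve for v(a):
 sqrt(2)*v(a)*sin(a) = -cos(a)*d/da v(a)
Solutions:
 v(a) = C1*cos(a)^(sqrt(2))


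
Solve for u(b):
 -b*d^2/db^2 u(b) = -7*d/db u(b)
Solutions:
 u(b) = C1 + C2*b^8


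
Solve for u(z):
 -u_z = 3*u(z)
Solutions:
 u(z) = C1*exp(-3*z)


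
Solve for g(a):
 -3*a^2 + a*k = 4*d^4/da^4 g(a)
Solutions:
 g(a) = C1 + C2*a + C3*a^2 + C4*a^3 - a^6/480 + a^5*k/480


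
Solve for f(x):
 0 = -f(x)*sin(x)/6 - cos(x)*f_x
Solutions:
 f(x) = C1*cos(x)^(1/6)


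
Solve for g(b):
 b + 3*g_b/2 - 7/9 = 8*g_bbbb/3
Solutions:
 g(b) = C1 + C4*exp(6^(2/3)*b/4) - b^2/3 + 14*b/27 + (C2*sin(3*2^(2/3)*3^(1/6)*b/8) + C3*cos(3*2^(2/3)*3^(1/6)*b/8))*exp(-6^(2/3)*b/8)


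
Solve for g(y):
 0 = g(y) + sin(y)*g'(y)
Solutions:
 g(y) = C1*sqrt(cos(y) + 1)/sqrt(cos(y) - 1)


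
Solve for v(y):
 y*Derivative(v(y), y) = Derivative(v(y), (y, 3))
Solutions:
 v(y) = C1 + Integral(C2*airyai(y) + C3*airybi(y), y)


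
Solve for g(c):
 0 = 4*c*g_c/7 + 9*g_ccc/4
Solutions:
 g(c) = C1 + Integral(C2*airyai(-2*294^(1/3)*c/21) + C3*airybi(-2*294^(1/3)*c/21), c)


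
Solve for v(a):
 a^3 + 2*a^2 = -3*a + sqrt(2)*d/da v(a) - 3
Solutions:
 v(a) = C1 + sqrt(2)*a^4/8 + sqrt(2)*a^3/3 + 3*sqrt(2)*a^2/4 + 3*sqrt(2)*a/2


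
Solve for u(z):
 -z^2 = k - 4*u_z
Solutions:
 u(z) = C1 + k*z/4 + z^3/12


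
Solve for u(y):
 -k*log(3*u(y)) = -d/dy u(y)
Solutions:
 Integral(1/(log(_y) + log(3)), (_y, u(y))) = C1 + k*y


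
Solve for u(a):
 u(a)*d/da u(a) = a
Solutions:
 u(a) = -sqrt(C1 + a^2)
 u(a) = sqrt(C1 + a^2)


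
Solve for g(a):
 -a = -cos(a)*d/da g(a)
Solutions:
 g(a) = C1 + Integral(a/cos(a), a)


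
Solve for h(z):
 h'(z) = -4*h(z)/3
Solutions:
 h(z) = C1*exp(-4*z/3)


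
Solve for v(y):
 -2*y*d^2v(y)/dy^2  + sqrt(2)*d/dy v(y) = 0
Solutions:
 v(y) = C1 + C2*y^(sqrt(2)/2 + 1)


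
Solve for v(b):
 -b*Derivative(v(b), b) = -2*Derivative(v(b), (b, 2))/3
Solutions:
 v(b) = C1 + C2*erfi(sqrt(3)*b/2)


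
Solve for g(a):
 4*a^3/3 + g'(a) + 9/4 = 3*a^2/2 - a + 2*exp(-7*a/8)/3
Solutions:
 g(a) = C1 - a^4/3 + a^3/2 - a^2/2 - 9*a/4 - 16*exp(-7*a/8)/21


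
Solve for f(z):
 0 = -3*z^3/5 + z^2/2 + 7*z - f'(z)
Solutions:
 f(z) = C1 - 3*z^4/20 + z^3/6 + 7*z^2/2


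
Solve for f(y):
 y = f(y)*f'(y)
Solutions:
 f(y) = -sqrt(C1 + y^2)
 f(y) = sqrt(C1 + y^2)


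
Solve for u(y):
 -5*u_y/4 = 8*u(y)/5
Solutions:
 u(y) = C1*exp(-32*y/25)


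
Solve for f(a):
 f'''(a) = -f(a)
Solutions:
 f(a) = C3*exp(-a) + (C1*sin(sqrt(3)*a/2) + C2*cos(sqrt(3)*a/2))*exp(a/2)


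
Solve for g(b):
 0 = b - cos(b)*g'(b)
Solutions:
 g(b) = C1 + Integral(b/cos(b), b)


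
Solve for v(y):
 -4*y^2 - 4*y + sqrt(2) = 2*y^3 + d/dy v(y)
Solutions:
 v(y) = C1 - y^4/2 - 4*y^3/3 - 2*y^2 + sqrt(2)*y


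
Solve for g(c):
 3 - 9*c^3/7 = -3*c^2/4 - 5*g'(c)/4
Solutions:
 g(c) = C1 + 9*c^4/35 - c^3/5 - 12*c/5


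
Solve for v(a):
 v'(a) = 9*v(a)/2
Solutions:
 v(a) = C1*exp(9*a/2)


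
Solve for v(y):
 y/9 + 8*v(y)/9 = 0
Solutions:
 v(y) = -y/8


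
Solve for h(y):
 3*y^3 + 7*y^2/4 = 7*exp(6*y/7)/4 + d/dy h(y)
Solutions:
 h(y) = C1 + 3*y^4/4 + 7*y^3/12 - 49*exp(6*y/7)/24


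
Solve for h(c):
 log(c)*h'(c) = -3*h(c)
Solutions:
 h(c) = C1*exp(-3*li(c))


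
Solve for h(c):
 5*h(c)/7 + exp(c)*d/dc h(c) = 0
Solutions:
 h(c) = C1*exp(5*exp(-c)/7)


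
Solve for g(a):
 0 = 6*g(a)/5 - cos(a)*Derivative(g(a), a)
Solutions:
 g(a) = C1*(sin(a) + 1)^(3/5)/(sin(a) - 1)^(3/5)


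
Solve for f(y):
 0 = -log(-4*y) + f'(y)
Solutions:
 f(y) = C1 + y*log(-y) + y*(-1 + 2*log(2))


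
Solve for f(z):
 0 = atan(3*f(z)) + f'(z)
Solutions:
 Integral(1/atan(3*_y), (_y, f(z))) = C1 - z


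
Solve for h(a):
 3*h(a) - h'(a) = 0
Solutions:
 h(a) = C1*exp(3*a)


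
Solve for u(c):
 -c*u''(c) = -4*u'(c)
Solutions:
 u(c) = C1 + C2*c^5


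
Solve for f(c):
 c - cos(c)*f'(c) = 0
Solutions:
 f(c) = C1 + Integral(c/cos(c), c)


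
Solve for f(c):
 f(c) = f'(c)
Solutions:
 f(c) = C1*exp(c)


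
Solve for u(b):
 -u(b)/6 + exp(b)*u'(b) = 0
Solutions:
 u(b) = C1*exp(-exp(-b)/6)


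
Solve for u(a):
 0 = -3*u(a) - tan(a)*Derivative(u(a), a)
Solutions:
 u(a) = C1/sin(a)^3


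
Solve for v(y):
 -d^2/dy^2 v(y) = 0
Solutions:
 v(y) = C1 + C2*y


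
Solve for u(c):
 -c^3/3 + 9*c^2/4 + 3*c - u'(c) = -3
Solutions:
 u(c) = C1 - c^4/12 + 3*c^3/4 + 3*c^2/2 + 3*c


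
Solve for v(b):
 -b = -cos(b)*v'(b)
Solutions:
 v(b) = C1 + Integral(b/cos(b), b)


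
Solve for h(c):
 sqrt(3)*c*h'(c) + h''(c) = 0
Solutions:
 h(c) = C1 + C2*erf(sqrt(2)*3^(1/4)*c/2)


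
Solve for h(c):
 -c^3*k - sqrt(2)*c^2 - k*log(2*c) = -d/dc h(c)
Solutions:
 h(c) = C1 + c^4*k/4 + sqrt(2)*c^3/3 + c*k*log(c) - c*k + c*k*log(2)


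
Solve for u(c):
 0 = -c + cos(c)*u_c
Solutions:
 u(c) = C1 + Integral(c/cos(c), c)


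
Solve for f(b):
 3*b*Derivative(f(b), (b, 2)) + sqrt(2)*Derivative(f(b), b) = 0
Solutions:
 f(b) = C1 + C2*b^(1 - sqrt(2)/3)


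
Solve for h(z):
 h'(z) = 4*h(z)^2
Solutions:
 h(z) = -1/(C1 + 4*z)


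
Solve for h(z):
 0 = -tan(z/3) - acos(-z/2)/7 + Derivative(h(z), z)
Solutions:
 h(z) = C1 + z*acos(-z/2)/7 + sqrt(4 - z^2)/7 - 3*log(cos(z/3))


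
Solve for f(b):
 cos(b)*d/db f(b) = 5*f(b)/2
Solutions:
 f(b) = C1*(sin(b) + 1)^(5/4)/(sin(b) - 1)^(5/4)


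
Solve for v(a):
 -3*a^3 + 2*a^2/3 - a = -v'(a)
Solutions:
 v(a) = C1 + 3*a^4/4 - 2*a^3/9 + a^2/2


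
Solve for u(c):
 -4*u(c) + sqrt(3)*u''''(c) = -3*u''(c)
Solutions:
 u(c) = C1*exp(-sqrt(2)*3^(3/4)*c*sqrt(-3 + sqrt(9 + 16*sqrt(3)))/6) + C2*exp(sqrt(2)*3^(3/4)*c*sqrt(-3 + sqrt(9 + 16*sqrt(3)))/6) + C3*sin(sqrt(2)*3^(3/4)*c*sqrt(3 + sqrt(9 + 16*sqrt(3)))/6) + C4*cosh(sqrt(2)*3^(3/4)*c*sqrt(-sqrt(9 + 16*sqrt(3)) - 3)/6)


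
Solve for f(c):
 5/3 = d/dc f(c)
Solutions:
 f(c) = C1 + 5*c/3


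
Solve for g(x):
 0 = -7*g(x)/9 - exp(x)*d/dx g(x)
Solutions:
 g(x) = C1*exp(7*exp(-x)/9)


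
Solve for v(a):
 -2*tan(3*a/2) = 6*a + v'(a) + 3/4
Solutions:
 v(a) = C1 - 3*a^2 - 3*a/4 + 4*log(cos(3*a/2))/3


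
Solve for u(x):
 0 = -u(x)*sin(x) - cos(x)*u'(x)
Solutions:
 u(x) = C1*cos(x)


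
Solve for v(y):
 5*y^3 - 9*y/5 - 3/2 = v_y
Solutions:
 v(y) = C1 + 5*y^4/4 - 9*y^2/10 - 3*y/2


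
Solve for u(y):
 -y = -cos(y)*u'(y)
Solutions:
 u(y) = C1 + Integral(y/cos(y), y)


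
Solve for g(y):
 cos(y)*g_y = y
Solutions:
 g(y) = C1 + Integral(y/cos(y), y)


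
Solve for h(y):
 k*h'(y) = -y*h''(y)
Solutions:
 h(y) = C1 + y^(1 - re(k))*(C2*sin(log(y)*Abs(im(k))) + C3*cos(log(y)*im(k)))


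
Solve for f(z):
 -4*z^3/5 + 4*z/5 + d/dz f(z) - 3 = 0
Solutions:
 f(z) = C1 + z^4/5 - 2*z^2/5 + 3*z


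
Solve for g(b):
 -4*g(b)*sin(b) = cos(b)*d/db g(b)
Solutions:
 g(b) = C1*cos(b)^4


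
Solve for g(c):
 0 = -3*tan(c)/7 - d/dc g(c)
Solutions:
 g(c) = C1 + 3*log(cos(c))/7


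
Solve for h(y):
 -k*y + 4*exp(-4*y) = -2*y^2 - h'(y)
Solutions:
 h(y) = C1 + k*y^2/2 - 2*y^3/3 + exp(-4*y)


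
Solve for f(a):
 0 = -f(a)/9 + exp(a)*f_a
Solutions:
 f(a) = C1*exp(-exp(-a)/9)


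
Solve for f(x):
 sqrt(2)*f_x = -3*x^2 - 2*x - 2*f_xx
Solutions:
 f(x) = C1 + C2*exp(-sqrt(2)*x/2) - sqrt(2)*x^3/2 - sqrt(2)*x^2/2 + 3*x^2 - 6*sqrt(2)*x + 2*x


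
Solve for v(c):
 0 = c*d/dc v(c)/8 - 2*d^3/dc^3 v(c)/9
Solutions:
 v(c) = C1 + Integral(C2*airyai(6^(2/3)*c/4) + C3*airybi(6^(2/3)*c/4), c)


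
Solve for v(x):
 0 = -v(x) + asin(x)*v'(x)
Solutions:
 v(x) = C1*exp(Integral(1/asin(x), x))


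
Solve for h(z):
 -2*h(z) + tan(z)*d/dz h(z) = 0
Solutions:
 h(z) = C1*sin(z)^2


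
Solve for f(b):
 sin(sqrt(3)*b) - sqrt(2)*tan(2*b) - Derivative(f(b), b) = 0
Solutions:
 f(b) = C1 + sqrt(2)*log(cos(2*b))/2 - sqrt(3)*cos(sqrt(3)*b)/3


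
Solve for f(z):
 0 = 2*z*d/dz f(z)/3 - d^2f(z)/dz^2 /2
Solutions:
 f(z) = C1 + C2*erfi(sqrt(6)*z/3)


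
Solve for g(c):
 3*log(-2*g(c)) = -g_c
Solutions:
 Integral(1/(log(-_y) + log(2)), (_y, g(c)))/3 = C1 - c


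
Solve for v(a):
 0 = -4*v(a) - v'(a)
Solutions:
 v(a) = C1*exp(-4*a)


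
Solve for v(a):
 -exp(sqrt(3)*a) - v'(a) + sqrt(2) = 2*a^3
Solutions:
 v(a) = C1 - a^4/2 + sqrt(2)*a - sqrt(3)*exp(sqrt(3)*a)/3


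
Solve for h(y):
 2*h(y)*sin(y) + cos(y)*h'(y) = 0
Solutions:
 h(y) = C1*cos(y)^2


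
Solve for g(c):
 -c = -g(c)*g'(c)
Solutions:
 g(c) = -sqrt(C1 + c^2)
 g(c) = sqrt(C1 + c^2)


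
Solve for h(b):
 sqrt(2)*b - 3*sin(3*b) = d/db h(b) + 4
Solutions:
 h(b) = C1 + sqrt(2)*b^2/2 - 4*b + cos(3*b)


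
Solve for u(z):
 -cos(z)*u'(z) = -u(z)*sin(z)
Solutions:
 u(z) = C1/cos(z)


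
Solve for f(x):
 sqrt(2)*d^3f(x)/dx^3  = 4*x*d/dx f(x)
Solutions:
 f(x) = C1 + Integral(C2*airyai(sqrt(2)*x) + C3*airybi(sqrt(2)*x), x)


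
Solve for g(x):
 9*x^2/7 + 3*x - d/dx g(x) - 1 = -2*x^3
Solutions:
 g(x) = C1 + x^4/2 + 3*x^3/7 + 3*x^2/2 - x


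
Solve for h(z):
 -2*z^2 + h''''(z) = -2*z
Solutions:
 h(z) = C1 + C2*z + C3*z^2 + C4*z^3 + z^6/180 - z^5/60


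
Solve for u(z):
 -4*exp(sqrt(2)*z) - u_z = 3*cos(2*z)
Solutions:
 u(z) = C1 - 2*sqrt(2)*exp(sqrt(2)*z) - 3*sin(2*z)/2


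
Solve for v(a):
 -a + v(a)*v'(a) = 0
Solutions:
 v(a) = -sqrt(C1 + a^2)
 v(a) = sqrt(C1 + a^2)


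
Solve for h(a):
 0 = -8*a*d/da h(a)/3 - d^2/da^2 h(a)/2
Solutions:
 h(a) = C1 + C2*erf(2*sqrt(6)*a/3)


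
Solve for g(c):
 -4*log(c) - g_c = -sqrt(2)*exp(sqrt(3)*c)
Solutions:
 g(c) = C1 - 4*c*log(c) + 4*c + sqrt(6)*exp(sqrt(3)*c)/3


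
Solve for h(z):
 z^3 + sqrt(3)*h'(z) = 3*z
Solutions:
 h(z) = C1 - sqrt(3)*z^4/12 + sqrt(3)*z^2/2


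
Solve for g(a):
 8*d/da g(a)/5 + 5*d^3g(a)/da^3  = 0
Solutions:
 g(a) = C1 + C2*sin(2*sqrt(2)*a/5) + C3*cos(2*sqrt(2)*a/5)


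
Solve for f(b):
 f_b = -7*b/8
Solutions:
 f(b) = C1 - 7*b^2/16


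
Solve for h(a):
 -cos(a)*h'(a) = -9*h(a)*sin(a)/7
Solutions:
 h(a) = C1/cos(a)^(9/7)


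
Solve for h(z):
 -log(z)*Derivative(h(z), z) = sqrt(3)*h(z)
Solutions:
 h(z) = C1*exp(-sqrt(3)*li(z))


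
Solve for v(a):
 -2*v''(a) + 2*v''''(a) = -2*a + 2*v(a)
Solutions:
 v(a) = C1*exp(-sqrt(2)*a*sqrt(1 + sqrt(5))/2) + C2*exp(sqrt(2)*a*sqrt(1 + sqrt(5))/2) + C3*sin(sqrt(2)*a*sqrt(-1 + sqrt(5))/2) + C4*cos(sqrt(2)*a*sqrt(-1 + sqrt(5))/2) + a


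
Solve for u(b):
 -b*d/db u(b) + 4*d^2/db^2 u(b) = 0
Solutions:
 u(b) = C1 + C2*erfi(sqrt(2)*b/4)


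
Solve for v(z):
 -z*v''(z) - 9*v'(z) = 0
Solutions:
 v(z) = C1 + C2/z^8


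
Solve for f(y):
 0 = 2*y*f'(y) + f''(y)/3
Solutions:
 f(y) = C1 + C2*erf(sqrt(3)*y)


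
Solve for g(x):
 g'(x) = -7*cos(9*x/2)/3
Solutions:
 g(x) = C1 - 14*sin(9*x/2)/27


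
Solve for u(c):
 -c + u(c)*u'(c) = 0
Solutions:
 u(c) = -sqrt(C1 + c^2)
 u(c) = sqrt(C1 + c^2)


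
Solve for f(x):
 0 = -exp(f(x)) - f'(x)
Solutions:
 f(x) = log(1/(C1 + x))


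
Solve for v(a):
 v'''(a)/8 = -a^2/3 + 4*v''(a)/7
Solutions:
 v(a) = C1 + C2*a + C3*exp(32*a/7) + 7*a^4/144 + 49*a^3/1152 + 343*a^2/12288


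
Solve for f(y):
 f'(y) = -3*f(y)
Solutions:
 f(y) = C1*exp(-3*y)


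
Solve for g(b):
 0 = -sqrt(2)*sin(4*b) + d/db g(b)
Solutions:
 g(b) = C1 - sqrt(2)*cos(4*b)/4


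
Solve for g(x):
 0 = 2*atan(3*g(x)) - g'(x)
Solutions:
 Integral(1/atan(3*_y), (_y, g(x))) = C1 + 2*x


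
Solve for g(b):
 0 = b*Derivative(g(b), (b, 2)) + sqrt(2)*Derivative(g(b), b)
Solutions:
 g(b) = C1 + C2*b^(1 - sqrt(2))


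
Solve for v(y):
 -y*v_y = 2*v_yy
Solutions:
 v(y) = C1 + C2*erf(y/2)


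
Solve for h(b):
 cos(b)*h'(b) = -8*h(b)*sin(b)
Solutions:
 h(b) = C1*cos(b)^8


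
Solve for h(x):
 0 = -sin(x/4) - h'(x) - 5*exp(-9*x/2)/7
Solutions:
 h(x) = C1 + 4*cos(x/4) + 10*exp(-9*x/2)/63


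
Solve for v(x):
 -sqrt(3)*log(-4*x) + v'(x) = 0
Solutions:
 v(x) = C1 + sqrt(3)*x*log(-x) + sqrt(3)*x*(-1 + 2*log(2))


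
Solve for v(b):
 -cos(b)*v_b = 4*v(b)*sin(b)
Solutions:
 v(b) = C1*cos(b)^4


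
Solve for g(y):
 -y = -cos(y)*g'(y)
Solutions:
 g(y) = C1 + Integral(y/cos(y), y)


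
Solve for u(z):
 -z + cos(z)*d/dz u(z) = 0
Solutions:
 u(z) = C1 + Integral(z/cos(z), z)


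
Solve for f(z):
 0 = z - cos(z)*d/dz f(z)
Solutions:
 f(z) = C1 + Integral(z/cos(z), z)


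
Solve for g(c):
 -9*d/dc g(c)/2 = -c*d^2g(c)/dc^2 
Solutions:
 g(c) = C1 + C2*c^(11/2)


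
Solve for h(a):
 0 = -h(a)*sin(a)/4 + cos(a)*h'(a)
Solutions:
 h(a) = C1/cos(a)^(1/4)


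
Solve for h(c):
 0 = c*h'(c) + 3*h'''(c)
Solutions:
 h(c) = C1 + Integral(C2*airyai(-3^(2/3)*c/3) + C3*airybi(-3^(2/3)*c/3), c)


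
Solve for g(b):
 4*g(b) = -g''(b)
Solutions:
 g(b) = C1*sin(2*b) + C2*cos(2*b)


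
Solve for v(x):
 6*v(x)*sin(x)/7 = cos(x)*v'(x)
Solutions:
 v(x) = C1/cos(x)^(6/7)


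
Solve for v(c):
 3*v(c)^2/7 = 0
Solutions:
 v(c) = 0


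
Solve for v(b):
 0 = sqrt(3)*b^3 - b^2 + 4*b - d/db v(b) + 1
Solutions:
 v(b) = C1 + sqrt(3)*b^4/4 - b^3/3 + 2*b^2 + b


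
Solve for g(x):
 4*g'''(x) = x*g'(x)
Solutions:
 g(x) = C1 + Integral(C2*airyai(2^(1/3)*x/2) + C3*airybi(2^(1/3)*x/2), x)


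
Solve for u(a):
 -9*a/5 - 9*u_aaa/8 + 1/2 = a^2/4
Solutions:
 u(a) = C1 + C2*a + C3*a^2 - a^5/270 - a^4/15 + 2*a^3/27


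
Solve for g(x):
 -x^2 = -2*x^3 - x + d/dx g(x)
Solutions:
 g(x) = C1 + x^4/2 - x^3/3 + x^2/2


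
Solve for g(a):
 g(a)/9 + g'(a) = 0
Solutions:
 g(a) = C1*exp(-a/9)


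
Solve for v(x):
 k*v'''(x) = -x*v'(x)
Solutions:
 v(x) = C1 + Integral(C2*airyai(x*(-1/k)^(1/3)) + C3*airybi(x*(-1/k)^(1/3)), x)


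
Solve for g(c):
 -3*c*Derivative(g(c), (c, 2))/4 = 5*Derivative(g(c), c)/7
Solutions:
 g(c) = C1 + C2*c^(1/21)


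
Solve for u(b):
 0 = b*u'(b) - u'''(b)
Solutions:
 u(b) = C1 + Integral(C2*airyai(b) + C3*airybi(b), b)


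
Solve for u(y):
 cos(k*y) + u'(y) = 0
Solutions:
 u(y) = C1 - sin(k*y)/k


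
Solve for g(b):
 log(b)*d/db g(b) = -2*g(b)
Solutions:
 g(b) = C1*exp(-2*li(b))


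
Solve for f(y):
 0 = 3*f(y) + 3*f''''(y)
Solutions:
 f(y) = (C1*sin(sqrt(2)*y/2) + C2*cos(sqrt(2)*y/2))*exp(-sqrt(2)*y/2) + (C3*sin(sqrt(2)*y/2) + C4*cos(sqrt(2)*y/2))*exp(sqrt(2)*y/2)


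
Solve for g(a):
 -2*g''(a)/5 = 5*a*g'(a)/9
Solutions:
 g(a) = C1 + C2*erf(5*a/6)


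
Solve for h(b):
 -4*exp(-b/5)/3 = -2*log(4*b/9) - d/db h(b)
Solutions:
 h(b) = C1 - 2*b*log(b) + 2*b*(-2*log(2) + 1 + 2*log(3)) - 20*exp(-b/5)/3


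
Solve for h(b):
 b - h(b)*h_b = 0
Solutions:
 h(b) = -sqrt(C1 + b^2)
 h(b) = sqrt(C1 + b^2)


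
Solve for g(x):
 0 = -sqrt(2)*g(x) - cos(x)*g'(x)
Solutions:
 g(x) = C1*(sin(x) - 1)^(sqrt(2)/2)/(sin(x) + 1)^(sqrt(2)/2)


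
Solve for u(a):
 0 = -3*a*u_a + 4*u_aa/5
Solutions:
 u(a) = C1 + C2*erfi(sqrt(30)*a/4)


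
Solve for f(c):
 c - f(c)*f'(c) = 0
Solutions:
 f(c) = -sqrt(C1 + c^2)
 f(c) = sqrt(C1 + c^2)


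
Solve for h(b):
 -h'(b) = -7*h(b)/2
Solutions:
 h(b) = C1*exp(7*b/2)


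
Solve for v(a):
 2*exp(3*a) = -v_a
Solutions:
 v(a) = C1 - 2*exp(3*a)/3


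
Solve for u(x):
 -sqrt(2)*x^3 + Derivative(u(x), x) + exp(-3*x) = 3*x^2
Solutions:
 u(x) = C1 + sqrt(2)*x^4/4 + x^3 + exp(-3*x)/3


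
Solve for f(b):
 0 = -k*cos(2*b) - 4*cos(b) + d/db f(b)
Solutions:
 f(b) = C1 + k*sin(2*b)/2 + 4*sin(b)


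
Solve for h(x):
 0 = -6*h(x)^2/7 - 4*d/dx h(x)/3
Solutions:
 h(x) = 14/(C1 + 9*x)


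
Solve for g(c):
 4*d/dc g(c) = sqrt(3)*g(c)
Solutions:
 g(c) = C1*exp(sqrt(3)*c/4)


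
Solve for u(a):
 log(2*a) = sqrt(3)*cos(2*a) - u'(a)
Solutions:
 u(a) = C1 - a*log(a) - a*log(2) + a + sqrt(3)*sin(2*a)/2


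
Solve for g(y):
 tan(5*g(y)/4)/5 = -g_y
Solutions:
 g(y) = -4*asin(C1*exp(-y/4))/5 + 4*pi/5
 g(y) = 4*asin(C1*exp(-y/4))/5


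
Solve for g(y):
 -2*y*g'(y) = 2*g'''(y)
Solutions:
 g(y) = C1 + Integral(C2*airyai(-y) + C3*airybi(-y), y)


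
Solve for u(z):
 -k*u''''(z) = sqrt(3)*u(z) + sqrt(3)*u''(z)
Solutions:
 u(z) = C1*exp(-sqrt(2)*z*sqrt((-sqrt(-4*sqrt(3)*k + 3) - sqrt(3))/k)/2) + C2*exp(sqrt(2)*z*sqrt((-sqrt(-4*sqrt(3)*k + 3) - sqrt(3))/k)/2) + C3*exp(-sqrt(2)*z*sqrt((sqrt(-4*sqrt(3)*k + 3) - sqrt(3))/k)/2) + C4*exp(sqrt(2)*z*sqrt((sqrt(-4*sqrt(3)*k + 3) - sqrt(3))/k)/2)


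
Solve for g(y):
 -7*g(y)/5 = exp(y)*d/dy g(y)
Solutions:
 g(y) = C1*exp(7*exp(-y)/5)


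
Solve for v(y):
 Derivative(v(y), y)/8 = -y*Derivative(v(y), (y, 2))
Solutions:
 v(y) = C1 + C2*y^(7/8)


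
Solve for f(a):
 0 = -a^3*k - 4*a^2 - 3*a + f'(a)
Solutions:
 f(a) = C1 + a^4*k/4 + 4*a^3/3 + 3*a^2/2


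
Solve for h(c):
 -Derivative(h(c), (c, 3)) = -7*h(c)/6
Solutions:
 h(c) = C3*exp(6^(2/3)*7^(1/3)*c/6) + (C1*sin(2^(2/3)*3^(1/6)*7^(1/3)*c/4) + C2*cos(2^(2/3)*3^(1/6)*7^(1/3)*c/4))*exp(-6^(2/3)*7^(1/3)*c/12)


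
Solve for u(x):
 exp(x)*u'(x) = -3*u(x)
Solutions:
 u(x) = C1*exp(3*exp(-x))


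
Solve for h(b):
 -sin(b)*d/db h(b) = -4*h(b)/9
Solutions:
 h(b) = C1*(cos(b) - 1)^(2/9)/(cos(b) + 1)^(2/9)


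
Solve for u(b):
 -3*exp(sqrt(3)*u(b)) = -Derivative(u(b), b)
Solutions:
 u(b) = sqrt(3)*(2*log(-1/(C1 + 3*b)) - log(3))/6


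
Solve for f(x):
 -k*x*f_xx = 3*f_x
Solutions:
 f(x) = C1 + x^(((re(k) - 3)*re(k) + im(k)^2)/(re(k)^2 + im(k)^2))*(C2*sin(3*log(x)*Abs(im(k))/(re(k)^2 + im(k)^2)) + C3*cos(3*log(x)*im(k)/(re(k)^2 + im(k)^2)))


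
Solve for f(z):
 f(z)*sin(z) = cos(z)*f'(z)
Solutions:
 f(z) = C1/cos(z)


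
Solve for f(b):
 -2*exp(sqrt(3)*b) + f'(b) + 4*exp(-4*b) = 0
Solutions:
 f(b) = C1 + 2*sqrt(3)*exp(sqrt(3)*b)/3 + exp(-4*b)


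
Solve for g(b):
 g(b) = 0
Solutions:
 g(b) = 0


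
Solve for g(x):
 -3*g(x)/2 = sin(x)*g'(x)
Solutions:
 g(x) = C1*(cos(x) + 1)^(3/4)/(cos(x) - 1)^(3/4)


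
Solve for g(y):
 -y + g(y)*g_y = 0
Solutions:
 g(y) = -sqrt(C1 + y^2)
 g(y) = sqrt(C1 + y^2)


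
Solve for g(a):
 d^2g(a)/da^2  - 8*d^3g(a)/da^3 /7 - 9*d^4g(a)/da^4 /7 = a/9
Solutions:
 g(a) = C1 + C2*a + C3*exp(a*(-4 + sqrt(79))/9) + C4*exp(-a*(4 + sqrt(79))/9) + a^3/54 + 4*a^2/63


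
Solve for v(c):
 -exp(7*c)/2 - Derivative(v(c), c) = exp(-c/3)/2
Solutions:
 v(c) = C1 - exp(7*c)/14 + 3*exp(-c/3)/2


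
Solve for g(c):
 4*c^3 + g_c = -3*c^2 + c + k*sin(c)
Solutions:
 g(c) = C1 - c^4 - c^3 + c^2/2 - k*cos(c)


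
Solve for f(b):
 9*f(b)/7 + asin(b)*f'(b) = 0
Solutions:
 f(b) = C1*exp(-9*Integral(1/asin(b), b)/7)


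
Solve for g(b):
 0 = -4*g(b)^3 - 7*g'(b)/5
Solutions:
 g(b) = -sqrt(14)*sqrt(-1/(C1 - 20*b))/2
 g(b) = sqrt(14)*sqrt(-1/(C1 - 20*b))/2


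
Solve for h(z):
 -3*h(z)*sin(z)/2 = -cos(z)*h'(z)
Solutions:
 h(z) = C1/cos(z)^(3/2)


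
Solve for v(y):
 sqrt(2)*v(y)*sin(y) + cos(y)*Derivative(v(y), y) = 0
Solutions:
 v(y) = C1*cos(y)^(sqrt(2))


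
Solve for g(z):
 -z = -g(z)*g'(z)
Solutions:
 g(z) = -sqrt(C1 + z^2)
 g(z) = sqrt(C1 + z^2)


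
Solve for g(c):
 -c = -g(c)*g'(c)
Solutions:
 g(c) = -sqrt(C1 + c^2)
 g(c) = sqrt(C1 + c^2)


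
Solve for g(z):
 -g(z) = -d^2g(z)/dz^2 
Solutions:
 g(z) = C1*exp(-z) + C2*exp(z)


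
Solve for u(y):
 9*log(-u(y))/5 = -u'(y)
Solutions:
 -li(-u(y)) = C1 - 9*y/5


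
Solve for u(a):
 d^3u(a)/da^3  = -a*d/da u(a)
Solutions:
 u(a) = C1 + Integral(C2*airyai(-a) + C3*airybi(-a), a)


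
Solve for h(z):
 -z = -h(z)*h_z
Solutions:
 h(z) = -sqrt(C1 + z^2)
 h(z) = sqrt(C1 + z^2)


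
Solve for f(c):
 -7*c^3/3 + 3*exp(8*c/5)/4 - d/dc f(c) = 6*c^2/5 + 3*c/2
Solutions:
 f(c) = C1 - 7*c^4/12 - 2*c^3/5 - 3*c^2/4 + 15*exp(8*c/5)/32


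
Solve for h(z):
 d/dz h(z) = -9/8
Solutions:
 h(z) = C1 - 9*z/8


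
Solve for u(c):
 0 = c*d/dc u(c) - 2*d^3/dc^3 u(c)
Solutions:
 u(c) = C1 + Integral(C2*airyai(2^(2/3)*c/2) + C3*airybi(2^(2/3)*c/2), c)


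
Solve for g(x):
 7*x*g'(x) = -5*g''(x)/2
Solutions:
 g(x) = C1 + C2*erf(sqrt(35)*x/5)


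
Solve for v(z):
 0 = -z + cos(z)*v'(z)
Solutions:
 v(z) = C1 + Integral(z/cos(z), z)


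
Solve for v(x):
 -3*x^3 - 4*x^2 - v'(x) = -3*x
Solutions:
 v(x) = C1 - 3*x^4/4 - 4*x^3/3 + 3*x^2/2


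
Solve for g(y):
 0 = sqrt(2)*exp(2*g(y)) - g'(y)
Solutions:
 g(y) = log(-sqrt(-1/(C1 + sqrt(2)*y))) - log(2)/2
 g(y) = log(-1/(C1 + sqrt(2)*y))/2 - log(2)/2


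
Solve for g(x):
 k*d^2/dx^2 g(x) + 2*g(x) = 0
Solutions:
 g(x) = C1*exp(-sqrt(2)*x*sqrt(-1/k)) + C2*exp(sqrt(2)*x*sqrt(-1/k))


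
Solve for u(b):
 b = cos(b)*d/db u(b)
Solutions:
 u(b) = C1 + Integral(b/cos(b), b)


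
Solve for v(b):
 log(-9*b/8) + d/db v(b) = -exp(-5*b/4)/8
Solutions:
 v(b) = C1 - b*log(-b) + b*(-2*log(3) + 1 + 3*log(2)) + exp(-5*b/4)/10


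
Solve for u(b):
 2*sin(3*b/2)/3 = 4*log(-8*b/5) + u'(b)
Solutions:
 u(b) = C1 - 4*b*log(-b) - 12*b*log(2) + 4*b + 4*b*log(5) - 4*cos(3*b/2)/9


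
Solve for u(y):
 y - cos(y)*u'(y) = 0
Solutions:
 u(y) = C1 + Integral(y/cos(y), y)


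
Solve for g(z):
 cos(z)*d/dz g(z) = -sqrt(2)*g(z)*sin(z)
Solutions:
 g(z) = C1*cos(z)^(sqrt(2))


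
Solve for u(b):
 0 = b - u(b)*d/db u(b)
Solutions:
 u(b) = -sqrt(C1 + b^2)
 u(b) = sqrt(C1 + b^2)


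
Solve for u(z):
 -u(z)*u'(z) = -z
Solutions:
 u(z) = -sqrt(C1 + z^2)
 u(z) = sqrt(C1 + z^2)


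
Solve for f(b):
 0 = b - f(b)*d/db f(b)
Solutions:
 f(b) = -sqrt(C1 + b^2)
 f(b) = sqrt(C1 + b^2)


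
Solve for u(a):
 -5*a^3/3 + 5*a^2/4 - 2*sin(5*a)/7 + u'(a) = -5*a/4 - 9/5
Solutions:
 u(a) = C1 + 5*a^4/12 - 5*a^3/12 - 5*a^2/8 - 9*a/5 - 2*cos(5*a)/35


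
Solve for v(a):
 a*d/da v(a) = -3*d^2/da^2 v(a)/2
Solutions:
 v(a) = C1 + C2*erf(sqrt(3)*a/3)


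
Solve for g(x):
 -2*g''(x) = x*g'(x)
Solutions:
 g(x) = C1 + C2*erf(x/2)


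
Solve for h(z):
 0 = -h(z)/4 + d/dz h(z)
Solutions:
 h(z) = C1*exp(z/4)


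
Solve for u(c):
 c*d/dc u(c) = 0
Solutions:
 u(c) = C1


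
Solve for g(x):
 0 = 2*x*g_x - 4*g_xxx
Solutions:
 g(x) = C1 + Integral(C2*airyai(2^(2/3)*x/2) + C3*airybi(2^(2/3)*x/2), x)


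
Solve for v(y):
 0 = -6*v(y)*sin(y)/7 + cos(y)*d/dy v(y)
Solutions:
 v(y) = C1/cos(y)^(6/7)


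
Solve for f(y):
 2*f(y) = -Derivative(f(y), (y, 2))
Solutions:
 f(y) = C1*sin(sqrt(2)*y) + C2*cos(sqrt(2)*y)


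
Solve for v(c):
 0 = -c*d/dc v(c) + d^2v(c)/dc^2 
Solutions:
 v(c) = C1 + C2*erfi(sqrt(2)*c/2)


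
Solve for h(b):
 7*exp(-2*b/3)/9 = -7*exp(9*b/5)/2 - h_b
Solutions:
 h(b) = C1 - 35*exp(9*b/5)/18 + 7*exp(-2*b/3)/6


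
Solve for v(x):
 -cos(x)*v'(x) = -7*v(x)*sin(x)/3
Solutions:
 v(x) = C1/cos(x)^(7/3)


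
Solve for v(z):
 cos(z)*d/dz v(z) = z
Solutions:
 v(z) = C1 + Integral(z/cos(z), z)


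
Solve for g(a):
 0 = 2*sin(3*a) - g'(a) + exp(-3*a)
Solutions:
 g(a) = C1 - 2*cos(3*a)/3 - exp(-3*a)/3


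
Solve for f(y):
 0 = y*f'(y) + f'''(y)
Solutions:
 f(y) = C1 + Integral(C2*airyai(-y) + C3*airybi(-y), y)


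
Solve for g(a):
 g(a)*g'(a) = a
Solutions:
 g(a) = -sqrt(C1 + a^2)
 g(a) = sqrt(C1 + a^2)


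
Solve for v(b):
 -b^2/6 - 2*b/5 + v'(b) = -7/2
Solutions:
 v(b) = C1 + b^3/18 + b^2/5 - 7*b/2


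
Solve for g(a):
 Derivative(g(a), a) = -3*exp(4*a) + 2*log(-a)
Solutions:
 g(a) = C1 + 2*a*log(-a) - 2*a - 3*exp(4*a)/4


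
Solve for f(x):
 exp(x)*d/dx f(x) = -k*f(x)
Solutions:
 f(x) = C1*exp(k*exp(-x))


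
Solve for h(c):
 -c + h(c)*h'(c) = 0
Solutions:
 h(c) = -sqrt(C1 + c^2)
 h(c) = sqrt(C1 + c^2)


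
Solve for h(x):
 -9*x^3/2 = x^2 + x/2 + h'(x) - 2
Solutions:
 h(x) = C1 - 9*x^4/8 - x^3/3 - x^2/4 + 2*x


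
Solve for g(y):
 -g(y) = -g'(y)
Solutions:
 g(y) = C1*exp(y)


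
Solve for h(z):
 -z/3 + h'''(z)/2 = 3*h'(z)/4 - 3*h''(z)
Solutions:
 h(z) = C1 + C2*exp(z*(-3 + sqrt(42)/2)) + C3*exp(-z*(3 + sqrt(42)/2)) - 2*z^2/9 - 16*z/9


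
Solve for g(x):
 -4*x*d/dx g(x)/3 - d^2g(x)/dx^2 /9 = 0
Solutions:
 g(x) = C1 + C2*erf(sqrt(6)*x)


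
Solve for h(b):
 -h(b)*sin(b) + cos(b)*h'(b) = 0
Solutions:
 h(b) = C1/cos(b)


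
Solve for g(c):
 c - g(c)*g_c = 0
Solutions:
 g(c) = -sqrt(C1 + c^2)
 g(c) = sqrt(C1 + c^2)


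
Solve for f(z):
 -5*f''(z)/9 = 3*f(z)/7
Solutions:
 f(z) = C1*sin(3*sqrt(105)*z/35) + C2*cos(3*sqrt(105)*z/35)


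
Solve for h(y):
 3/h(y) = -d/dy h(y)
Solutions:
 h(y) = -sqrt(C1 - 6*y)
 h(y) = sqrt(C1 - 6*y)


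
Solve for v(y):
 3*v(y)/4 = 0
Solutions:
 v(y) = 0


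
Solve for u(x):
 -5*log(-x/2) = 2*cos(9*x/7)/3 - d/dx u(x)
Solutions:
 u(x) = C1 + 5*x*log(-x) - 5*x - 5*x*log(2) + 14*sin(9*x/7)/27


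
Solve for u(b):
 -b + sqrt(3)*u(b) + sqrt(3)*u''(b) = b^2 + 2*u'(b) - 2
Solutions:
 u(b) = sqrt(3)*b^2/3 + sqrt(3)*b/3 + 4*b/3 + (C1*sin(sqrt(6)*b/3) + C2*cos(sqrt(6)*b/3))*exp(sqrt(3)*b/3) - 4*sqrt(3)/9 + 2/3


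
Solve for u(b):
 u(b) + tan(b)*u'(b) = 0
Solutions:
 u(b) = C1/sin(b)


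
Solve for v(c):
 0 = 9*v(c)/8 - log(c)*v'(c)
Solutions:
 v(c) = C1*exp(9*li(c)/8)


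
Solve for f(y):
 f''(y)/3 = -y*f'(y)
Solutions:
 f(y) = C1 + C2*erf(sqrt(6)*y/2)


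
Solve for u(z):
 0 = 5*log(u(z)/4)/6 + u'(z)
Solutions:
 -6*Integral(1/(-log(_y) + 2*log(2)), (_y, u(z)))/5 = C1 - z


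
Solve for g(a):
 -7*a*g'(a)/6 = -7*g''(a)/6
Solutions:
 g(a) = C1 + C2*erfi(sqrt(2)*a/2)


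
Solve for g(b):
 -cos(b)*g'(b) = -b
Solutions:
 g(b) = C1 + Integral(b/cos(b), b)


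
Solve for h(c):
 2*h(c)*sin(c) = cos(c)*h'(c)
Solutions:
 h(c) = C1/cos(c)^2


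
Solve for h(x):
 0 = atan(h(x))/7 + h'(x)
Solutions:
 Integral(1/atan(_y), (_y, h(x))) = C1 - x/7


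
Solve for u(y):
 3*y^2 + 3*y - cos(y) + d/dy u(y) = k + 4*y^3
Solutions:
 u(y) = C1 + k*y + y^4 - y^3 - 3*y^2/2 + sin(y)


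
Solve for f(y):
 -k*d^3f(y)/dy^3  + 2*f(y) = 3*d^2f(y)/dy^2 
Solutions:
 f(y) = C1*exp(-y*((sqrt(((-1 + k^(-2))^2 - 1/k^4)/k^2) - 1/k + k^(-3))^(1/3) + 1/k + 1/(k^2*(sqrt(((-1 + k^(-2))^2 - 1/k^4)/k^2) - 1/k + k^(-3))^(1/3)))) + C2*exp(y*((sqrt(((-1 + k^(-2))^2 - 1/k^4)/k^2) - 1/k + k^(-3))^(1/3)/2 - sqrt(3)*I*(sqrt(((-1 + k^(-2))^2 - 1/k^4)/k^2) - 1/k + k^(-3))^(1/3)/2 - 1/k - 2/(k^2*(-1 + sqrt(3)*I)*(sqrt(((-1 + k^(-2))^2 - 1/k^4)/k^2) - 1/k + k^(-3))^(1/3)))) + C3*exp(y*((sqrt(((-1 + k^(-2))^2 - 1/k^4)/k^2) - 1/k + k^(-3))^(1/3)/2 + sqrt(3)*I*(sqrt(((-1 + k^(-2))^2 - 1/k^4)/k^2) - 1/k + k^(-3))^(1/3)/2 - 1/k + 2/(k^2*(1 + sqrt(3)*I)*(sqrt(((-1 + k^(-2))^2 - 1/k^4)/k^2) - 1/k + k^(-3))^(1/3))))


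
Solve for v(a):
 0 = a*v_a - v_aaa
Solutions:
 v(a) = C1 + Integral(C2*airyai(a) + C3*airybi(a), a)


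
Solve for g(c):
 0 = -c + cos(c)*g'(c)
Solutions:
 g(c) = C1 + Integral(c/cos(c), c)


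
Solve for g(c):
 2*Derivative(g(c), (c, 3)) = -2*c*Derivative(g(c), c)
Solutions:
 g(c) = C1 + Integral(C2*airyai(-c) + C3*airybi(-c), c)


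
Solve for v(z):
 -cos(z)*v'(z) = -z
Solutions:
 v(z) = C1 + Integral(z/cos(z), z)


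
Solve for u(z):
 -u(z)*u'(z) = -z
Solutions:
 u(z) = -sqrt(C1 + z^2)
 u(z) = sqrt(C1 + z^2)


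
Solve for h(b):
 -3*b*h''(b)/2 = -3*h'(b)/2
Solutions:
 h(b) = C1 + C2*b^2


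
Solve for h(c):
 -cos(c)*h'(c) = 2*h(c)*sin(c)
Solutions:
 h(c) = C1*cos(c)^2


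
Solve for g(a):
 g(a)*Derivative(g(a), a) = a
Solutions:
 g(a) = -sqrt(C1 + a^2)
 g(a) = sqrt(C1 + a^2)


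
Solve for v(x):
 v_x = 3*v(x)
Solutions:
 v(x) = C1*exp(3*x)


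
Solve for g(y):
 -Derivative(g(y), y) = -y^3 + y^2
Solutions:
 g(y) = C1 + y^4/4 - y^3/3


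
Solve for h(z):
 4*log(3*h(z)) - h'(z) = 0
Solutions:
 -Integral(1/(log(_y) + log(3)), (_y, h(z)))/4 = C1 - z


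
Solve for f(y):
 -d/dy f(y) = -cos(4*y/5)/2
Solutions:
 f(y) = C1 + 5*sin(4*y/5)/8


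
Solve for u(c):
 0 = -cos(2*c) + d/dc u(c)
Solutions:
 u(c) = C1 + sin(2*c)/2


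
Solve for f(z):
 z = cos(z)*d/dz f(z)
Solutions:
 f(z) = C1 + Integral(z/cos(z), z)


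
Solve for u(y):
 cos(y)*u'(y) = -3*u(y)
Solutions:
 u(y) = C1*(sin(y) - 1)^(3/2)/(sin(y) + 1)^(3/2)


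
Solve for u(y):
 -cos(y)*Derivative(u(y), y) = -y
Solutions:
 u(y) = C1 + Integral(y/cos(y), y)


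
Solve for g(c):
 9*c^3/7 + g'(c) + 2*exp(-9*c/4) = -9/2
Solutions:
 g(c) = C1 - 9*c^4/28 - 9*c/2 + 8*exp(-9*c/4)/9


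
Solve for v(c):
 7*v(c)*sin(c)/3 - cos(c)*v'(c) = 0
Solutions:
 v(c) = C1/cos(c)^(7/3)


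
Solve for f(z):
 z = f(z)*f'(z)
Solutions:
 f(z) = -sqrt(C1 + z^2)
 f(z) = sqrt(C1 + z^2)


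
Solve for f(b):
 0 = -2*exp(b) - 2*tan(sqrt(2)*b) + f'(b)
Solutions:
 f(b) = C1 + 2*exp(b) - sqrt(2)*log(cos(sqrt(2)*b))


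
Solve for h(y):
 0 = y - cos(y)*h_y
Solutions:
 h(y) = C1 + Integral(y/cos(y), y)


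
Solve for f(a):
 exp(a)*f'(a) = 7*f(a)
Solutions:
 f(a) = C1*exp(-7*exp(-a))


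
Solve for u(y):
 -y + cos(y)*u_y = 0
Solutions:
 u(y) = C1 + Integral(y/cos(y), y)


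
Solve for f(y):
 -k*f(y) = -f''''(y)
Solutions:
 f(y) = C1*exp(-k^(1/4)*y) + C2*exp(k^(1/4)*y) + C3*exp(-I*k^(1/4)*y) + C4*exp(I*k^(1/4)*y)


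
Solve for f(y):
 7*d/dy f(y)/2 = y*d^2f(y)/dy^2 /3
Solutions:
 f(y) = C1 + C2*y^(23/2)


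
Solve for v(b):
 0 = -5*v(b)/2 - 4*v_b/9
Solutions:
 v(b) = C1*exp(-45*b/8)


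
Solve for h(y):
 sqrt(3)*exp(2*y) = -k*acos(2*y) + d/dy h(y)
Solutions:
 h(y) = C1 + k*(y*acos(2*y) - sqrt(1 - 4*y^2)/2) + sqrt(3)*exp(2*y)/2


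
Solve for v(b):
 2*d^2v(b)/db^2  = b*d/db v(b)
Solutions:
 v(b) = C1 + C2*erfi(b/2)


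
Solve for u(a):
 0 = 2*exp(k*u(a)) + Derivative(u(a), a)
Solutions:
 u(a) = Piecewise((log(1/(C1*k + 2*a*k))/k, Ne(k, 0)), (nan, True))
 u(a) = Piecewise((C1 - 2*a, Eq(k, 0)), (nan, True))


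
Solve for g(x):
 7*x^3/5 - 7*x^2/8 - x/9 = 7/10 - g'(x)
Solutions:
 g(x) = C1 - 7*x^4/20 + 7*x^3/24 + x^2/18 + 7*x/10


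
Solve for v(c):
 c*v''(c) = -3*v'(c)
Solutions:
 v(c) = C1 + C2/c^2


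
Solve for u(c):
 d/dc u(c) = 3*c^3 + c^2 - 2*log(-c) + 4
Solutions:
 u(c) = C1 + 3*c^4/4 + c^3/3 - 2*c*log(-c) + 6*c


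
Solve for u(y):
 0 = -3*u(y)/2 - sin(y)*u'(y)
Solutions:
 u(y) = C1*(cos(y) + 1)^(3/4)/(cos(y) - 1)^(3/4)


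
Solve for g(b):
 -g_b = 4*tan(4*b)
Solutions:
 g(b) = C1 + log(cos(4*b))


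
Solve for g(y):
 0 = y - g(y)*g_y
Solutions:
 g(y) = -sqrt(C1 + y^2)
 g(y) = sqrt(C1 + y^2)


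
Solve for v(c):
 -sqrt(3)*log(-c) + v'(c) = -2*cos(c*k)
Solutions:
 v(c) = C1 + sqrt(3)*c*(log(-c) - 1) - 2*Piecewise((sin(c*k)/k, Ne(k, 0)), (c, True))


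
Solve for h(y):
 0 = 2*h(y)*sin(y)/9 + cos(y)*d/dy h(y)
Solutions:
 h(y) = C1*cos(y)^(2/9)


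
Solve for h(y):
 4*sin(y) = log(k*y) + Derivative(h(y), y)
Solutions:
 h(y) = C1 - y*log(k*y) + y - 4*cos(y)


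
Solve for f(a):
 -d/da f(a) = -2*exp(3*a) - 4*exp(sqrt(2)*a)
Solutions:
 f(a) = C1 + 2*exp(3*a)/3 + 2*sqrt(2)*exp(sqrt(2)*a)


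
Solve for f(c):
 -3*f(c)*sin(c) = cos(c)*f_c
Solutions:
 f(c) = C1*cos(c)^3


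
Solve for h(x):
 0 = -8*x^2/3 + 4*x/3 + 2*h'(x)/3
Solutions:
 h(x) = C1 + 4*x^3/3 - x^2


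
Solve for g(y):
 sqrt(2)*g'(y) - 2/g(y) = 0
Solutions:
 g(y) = -sqrt(C1 + 2*sqrt(2)*y)
 g(y) = sqrt(C1 + 2*sqrt(2)*y)


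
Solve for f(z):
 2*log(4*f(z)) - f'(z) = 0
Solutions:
 -Integral(1/(log(_y) + 2*log(2)), (_y, f(z)))/2 = C1 - z


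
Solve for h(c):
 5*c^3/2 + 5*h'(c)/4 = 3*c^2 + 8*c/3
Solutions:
 h(c) = C1 - c^4/2 + 4*c^3/5 + 16*c^2/15


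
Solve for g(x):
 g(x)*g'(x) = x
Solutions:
 g(x) = -sqrt(C1 + x^2)
 g(x) = sqrt(C1 + x^2)


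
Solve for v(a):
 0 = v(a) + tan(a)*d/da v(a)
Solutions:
 v(a) = C1/sin(a)


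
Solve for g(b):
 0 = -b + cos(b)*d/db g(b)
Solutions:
 g(b) = C1 + Integral(b/cos(b), b)


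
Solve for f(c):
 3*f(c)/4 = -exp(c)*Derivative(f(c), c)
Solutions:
 f(c) = C1*exp(3*exp(-c)/4)


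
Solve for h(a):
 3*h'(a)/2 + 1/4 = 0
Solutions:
 h(a) = C1 - a/6


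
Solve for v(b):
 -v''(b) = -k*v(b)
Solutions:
 v(b) = C1*exp(-b*sqrt(k)) + C2*exp(b*sqrt(k))


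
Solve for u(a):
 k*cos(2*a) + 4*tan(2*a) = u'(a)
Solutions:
 u(a) = C1 + k*sin(2*a)/2 - 2*log(cos(2*a))


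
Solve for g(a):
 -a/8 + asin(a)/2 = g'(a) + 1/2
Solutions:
 g(a) = C1 - a^2/16 + a*asin(a)/2 - a/2 + sqrt(1 - a^2)/2


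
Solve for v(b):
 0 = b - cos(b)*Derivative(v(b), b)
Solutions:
 v(b) = C1 + Integral(b/cos(b), b)


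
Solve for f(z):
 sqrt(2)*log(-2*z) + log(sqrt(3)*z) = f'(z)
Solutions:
 f(z) = C1 + z*(1 + sqrt(2))*log(z) + z*(-sqrt(2) - 1 + log(3)/2 + sqrt(2)*log(2) + sqrt(2)*I*pi)


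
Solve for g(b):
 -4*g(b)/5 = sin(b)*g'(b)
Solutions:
 g(b) = C1*(cos(b) + 1)^(2/5)/(cos(b) - 1)^(2/5)


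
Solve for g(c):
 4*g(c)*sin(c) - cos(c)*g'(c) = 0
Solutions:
 g(c) = C1/cos(c)^4


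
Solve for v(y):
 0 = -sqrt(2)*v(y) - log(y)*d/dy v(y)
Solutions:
 v(y) = C1*exp(-sqrt(2)*li(y))


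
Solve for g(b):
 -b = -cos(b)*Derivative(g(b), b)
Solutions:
 g(b) = C1 + Integral(b/cos(b), b)


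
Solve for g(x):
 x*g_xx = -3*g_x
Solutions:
 g(x) = C1 + C2/x^2


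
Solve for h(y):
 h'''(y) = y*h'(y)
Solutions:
 h(y) = C1 + Integral(C2*airyai(y) + C3*airybi(y), y)


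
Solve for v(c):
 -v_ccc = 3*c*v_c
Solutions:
 v(c) = C1 + Integral(C2*airyai(-3^(1/3)*c) + C3*airybi(-3^(1/3)*c), c)


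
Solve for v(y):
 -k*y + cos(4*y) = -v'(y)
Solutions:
 v(y) = C1 + k*y^2/2 - sin(4*y)/4


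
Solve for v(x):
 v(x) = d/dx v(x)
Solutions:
 v(x) = C1*exp(x)


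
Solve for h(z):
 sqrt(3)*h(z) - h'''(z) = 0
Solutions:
 h(z) = C3*exp(3^(1/6)*z) + (C1*sin(3^(2/3)*z/2) + C2*cos(3^(2/3)*z/2))*exp(-3^(1/6)*z/2)


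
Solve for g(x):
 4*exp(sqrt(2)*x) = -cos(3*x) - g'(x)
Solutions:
 g(x) = C1 - 2*sqrt(2)*exp(sqrt(2)*x) - sin(3*x)/3


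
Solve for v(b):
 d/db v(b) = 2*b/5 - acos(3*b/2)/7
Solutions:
 v(b) = C1 + b^2/5 - b*acos(3*b/2)/7 + sqrt(4 - 9*b^2)/21


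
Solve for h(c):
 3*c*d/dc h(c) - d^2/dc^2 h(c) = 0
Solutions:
 h(c) = C1 + C2*erfi(sqrt(6)*c/2)


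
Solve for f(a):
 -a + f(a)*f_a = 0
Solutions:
 f(a) = -sqrt(C1 + a^2)
 f(a) = sqrt(C1 + a^2)


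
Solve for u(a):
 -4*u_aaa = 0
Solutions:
 u(a) = C1 + C2*a + C3*a^2


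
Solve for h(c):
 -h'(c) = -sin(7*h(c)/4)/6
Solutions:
 -c/6 + 2*log(cos(7*h(c)/4) - 1)/7 - 2*log(cos(7*h(c)/4) + 1)/7 = C1


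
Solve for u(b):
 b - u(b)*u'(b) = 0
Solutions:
 u(b) = -sqrt(C1 + b^2)
 u(b) = sqrt(C1 + b^2)


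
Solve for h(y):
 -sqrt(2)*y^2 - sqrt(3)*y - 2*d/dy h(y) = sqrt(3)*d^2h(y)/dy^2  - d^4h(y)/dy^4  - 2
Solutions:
 h(y) = C1 + C2*exp(-y*(sqrt(3)/(sqrt(1 - sqrt(3)/9) + 1)^(1/3) + 3*(sqrt(1 - sqrt(3)/9) + 1)^(1/3))/6)*sin(y*(-sqrt(3)*(sqrt(1 - sqrt(3)/9) + 1)^(1/3) + (sqrt(1 - sqrt(3)/9) + 1)^(-1/3))/2) + C3*exp(-y*(sqrt(3)/(sqrt(1 - sqrt(3)/9) + 1)^(1/3) + 3*(sqrt(1 - sqrt(3)/9) + 1)^(1/3))/6)*cos(y*(-sqrt(3)*(sqrt(1 - sqrt(3)/9) + 1)^(1/3) + (sqrt(1 - sqrt(3)/9) + 1)^(-1/3))/2) + C4*exp(y*(sqrt(3)/(3*(sqrt(1 - sqrt(3)/9) + 1)^(1/3)) + (sqrt(1 - sqrt(3)/9) + 1)^(1/3))) - sqrt(2)*y^3/6 - sqrt(3)*y^2/4 + sqrt(6)*y^2/4 - 3*sqrt(2)*y/4 + 7*y/4


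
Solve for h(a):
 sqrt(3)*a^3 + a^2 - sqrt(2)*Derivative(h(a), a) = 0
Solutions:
 h(a) = C1 + sqrt(6)*a^4/8 + sqrt(2)*a^3/6


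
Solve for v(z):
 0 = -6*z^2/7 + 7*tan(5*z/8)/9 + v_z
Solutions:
 v(z) = C1 + 2*z^3/7 + 56*log(cos(5*z/8))/45


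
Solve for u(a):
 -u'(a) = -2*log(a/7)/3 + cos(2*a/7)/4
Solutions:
 u(a) = C1 + 2*a*log(a)/3 - 2*a*log(7)/3 - 2*a/3 - 7*sin(2*a/7)/8


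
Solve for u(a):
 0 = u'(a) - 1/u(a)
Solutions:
 u(a) = -sqrt(C1 + 2*a)
 u(a) = sqrt(C1 + 2*a)


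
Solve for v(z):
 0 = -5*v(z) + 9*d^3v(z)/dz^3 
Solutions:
 v(z) = C3*exp(15^(1/3)*z/3) + (C1*sin(3^(5/6)*5^(1/3)*z/6) + C2*cos(3^(5/6)*5^(1/3)*z/6))*exp(-15^(1/3)*z/6)


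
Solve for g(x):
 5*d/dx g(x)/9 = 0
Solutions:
 g(x) = C1


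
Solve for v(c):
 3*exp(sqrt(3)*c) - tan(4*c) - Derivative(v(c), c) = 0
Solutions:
 v(c) = C1 + sqrt(3)*exp(sqrt(3)*c) + log(cos(4*c))/4


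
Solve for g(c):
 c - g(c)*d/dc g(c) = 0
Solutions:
 g(c) = -sqrt(C1 + c^2)
 g(c) = sqrt(C1 + c^2)


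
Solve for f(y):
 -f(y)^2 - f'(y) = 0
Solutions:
 f(y) = 1/(C1 + y)


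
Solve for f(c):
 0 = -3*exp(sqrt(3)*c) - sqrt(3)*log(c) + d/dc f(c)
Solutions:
 f(c) = C1 + sqrt(3)*c*log(c) - sqrt(3)*c + sqrt(3)*exp(sqrt(3)*c)


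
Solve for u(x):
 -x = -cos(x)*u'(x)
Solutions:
 u(x) = C1 + Integral(x/cos(x), x)


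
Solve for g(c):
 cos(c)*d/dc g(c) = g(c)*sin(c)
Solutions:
 g(c) = C1/cos(c)


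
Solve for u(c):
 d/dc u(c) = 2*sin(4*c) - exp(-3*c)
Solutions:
 u(c) = C1 - cos(4*c)/2 + exp(-3*c)/3


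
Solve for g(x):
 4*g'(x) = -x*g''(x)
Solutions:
 g(x) = C1 + C2/x^3


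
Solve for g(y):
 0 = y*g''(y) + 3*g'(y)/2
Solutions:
 g(y) = C1 + C2/sqrt(y)
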